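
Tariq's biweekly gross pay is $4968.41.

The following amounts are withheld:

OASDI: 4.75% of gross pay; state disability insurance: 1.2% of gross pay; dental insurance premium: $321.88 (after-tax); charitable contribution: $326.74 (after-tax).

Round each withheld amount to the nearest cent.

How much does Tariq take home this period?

State disability insurance: $4968.41 × 0.012 = $59.62
OASDI: $4968.41 × 0.0475 = $236.00
Dental insurance premium: $321.88
Charitable contribution: $326.74
Total deductions = $59.62 + $236.00 + $321.88 + $326.74 = $944.24
Net pay = $4968.41 − $944.24 = $4024.17

$4024.17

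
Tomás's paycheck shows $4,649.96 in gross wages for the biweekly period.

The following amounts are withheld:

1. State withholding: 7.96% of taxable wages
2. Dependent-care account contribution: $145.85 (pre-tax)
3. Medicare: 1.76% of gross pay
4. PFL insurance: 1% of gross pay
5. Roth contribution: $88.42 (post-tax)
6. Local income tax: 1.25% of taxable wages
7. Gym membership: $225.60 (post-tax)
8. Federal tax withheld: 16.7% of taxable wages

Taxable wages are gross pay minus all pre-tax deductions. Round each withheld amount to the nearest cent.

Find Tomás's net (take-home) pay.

$2,894.73

Dependent-care account contribution: $145.85
Taxable wages = $4,649.96 − $145.85 = $4,504.11
Local income tax: $4,504.11 × 0.0125 = $56.30
State withholding: $4,504.11 × 0.0796 = $358.53
Federal tax withheld: $4,504.11 × 0.167 = $752.19
Medicare: $4,649.96 × 0.0176 = $81.84
PFL insurance: $4,649.96 × 0.01 = $46.50
Gym membership: $225.60
Roth contribution: $88.42
Total deductions = $145.85 + $56.30 + $358.53 + $752.19 + $81.84 + $46.50 + $225.60 + $88.42 = $1,755.23
Net pay = $4,649.96 − $1,755.23 = $2,894.73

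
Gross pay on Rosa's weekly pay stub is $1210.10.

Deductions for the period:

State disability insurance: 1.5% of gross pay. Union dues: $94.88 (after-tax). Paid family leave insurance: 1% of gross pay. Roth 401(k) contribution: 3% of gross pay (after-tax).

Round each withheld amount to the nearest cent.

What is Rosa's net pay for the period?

$1048.67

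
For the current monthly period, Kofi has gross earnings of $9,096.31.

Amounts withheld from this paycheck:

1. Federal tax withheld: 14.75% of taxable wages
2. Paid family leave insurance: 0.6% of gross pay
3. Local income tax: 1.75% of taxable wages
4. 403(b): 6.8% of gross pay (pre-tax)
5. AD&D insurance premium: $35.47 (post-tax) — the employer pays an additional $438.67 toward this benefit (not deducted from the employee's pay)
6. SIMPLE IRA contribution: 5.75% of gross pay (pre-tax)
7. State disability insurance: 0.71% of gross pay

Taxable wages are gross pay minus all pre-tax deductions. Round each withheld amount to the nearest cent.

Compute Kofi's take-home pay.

$6,487.56

SIMPLE IRA contribution: $9,096.31 × 0.0575 = $523.04
403(b): $9,096.31 × 0.068 = $618.55
Pre-tax total = $523.04 + $618.55 = $1,141.59
Taxable wages = $9,096.31 − $1,141.59 = $7,954.72
Federal tax withheld: $7,954.72 × 0.1475 = $1,173.32
Local income tax: $7,954.72 × 0.0175 = $139.21
Paid family leave insurance: $9,096.31 × 0.006 = $54.58
State disability insurance: $9,096.31 × 0.0071 = $64.58
AD&D insurance premium: $35.47
(Employer's $438.67 toward AD&D insurance premium is not withheld from the employee.)
Total deductions = $523.04 + $618.55 + $1,173.32 + $139.21 + $54.58 + $64.58 + $35.47 = $2,608.75
Net pay = $9,096.31 − $2,608.75 = $6,487.56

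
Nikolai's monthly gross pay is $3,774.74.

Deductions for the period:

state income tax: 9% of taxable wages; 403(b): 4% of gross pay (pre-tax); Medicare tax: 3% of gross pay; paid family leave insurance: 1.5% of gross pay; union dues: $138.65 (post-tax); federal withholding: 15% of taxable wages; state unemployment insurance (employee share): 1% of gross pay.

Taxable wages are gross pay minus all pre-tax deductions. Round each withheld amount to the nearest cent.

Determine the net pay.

$2,407.79

403(b): $3,774.74 × 0.04 = $150.99
Taxable wages = $3,774.74 − $150.99 = $3,623.75
Federal withholding: $3,623.75 × 0.15 = $543.56
State income tax: $3,623.75 × 0.09 = $326.14
State unemployment insurance (employee share): $3,774.74 × 0.01 = $37.75
Paid family leave insurance: $3,774.74 × 0.015 = $56.62
Medicare tax: $3,774.74 × 0.03 = $113.24
Union dues: $138.65
Total deductions = $150.99 + $543.56 + $326.14 + $37.75 + $56.62 + $113.24 + $138.65 = $1,366.95
Net pay = $3,774.74 − $1,366.95 = $2,407.79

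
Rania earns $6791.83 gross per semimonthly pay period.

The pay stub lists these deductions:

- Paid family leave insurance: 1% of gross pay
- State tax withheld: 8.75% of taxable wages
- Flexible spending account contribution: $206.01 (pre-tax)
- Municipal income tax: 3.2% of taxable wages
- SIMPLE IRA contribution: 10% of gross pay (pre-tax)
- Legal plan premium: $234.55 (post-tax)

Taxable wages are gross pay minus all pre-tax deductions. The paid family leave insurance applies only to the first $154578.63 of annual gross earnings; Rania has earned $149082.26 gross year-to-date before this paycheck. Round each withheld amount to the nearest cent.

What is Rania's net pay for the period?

SIMPLE IRA contribution: $6791.83 × 0.1 = $679.18
Flexible spending account contribution: $206.01
Pre-tax total = $679.18 + $206.01 = $885.19
Taxable wages = $6791.83 − $885.19 = $5906.64
State tax withheld: $5906.64 × 0.0875 = $516.83
Municipal income tax: $5906.64 × 0.032 = $189.01
Paid family leave insurance: only $154578.63 − $149082.26 = $5496.37 of this check is subject → $5496.37 × 0.01 = $54.96
Legal plan premium: $234.55
Total deductions = $679.18 + $206.01 + $516.83 + $189.01 + $54.96 + $234.55 = $1880.54
Net pay = $6791.83 − $1880.54 = $4911.29

$4911.29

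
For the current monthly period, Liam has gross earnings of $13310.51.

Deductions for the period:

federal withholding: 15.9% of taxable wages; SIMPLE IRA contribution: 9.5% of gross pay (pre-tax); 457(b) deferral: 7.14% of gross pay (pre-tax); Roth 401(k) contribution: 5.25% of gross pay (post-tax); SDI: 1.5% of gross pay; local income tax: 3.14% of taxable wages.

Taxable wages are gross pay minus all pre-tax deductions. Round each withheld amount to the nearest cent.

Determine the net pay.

SIMPLE IRA contribution: $13310.51 × 0.095 = $1264.50
457(b) deferral: $13310.51 × 0.0714 = $950.37
Pre-tax total = $1264.50 + $950.37 = $2214.87
Taxable wages = $13310.51 − $2214.87 = $11095.64
Federal withholding: $11095.64 × 0.159 = $1764.21
Local income tax: $11095.64 × 0.0314 = $348.40
SDI: $13310.51 × 0.015 = $199.66
Roth 401(k) contribution: $13310.51 × 0.0525 = $698.80
Total deductions = $1264.50 + $950.37 + $1764.21 + $348.40 + $199.66 + $698.80 = $5225.94
Net pay = $13310.51 − $5225.94 = $8084.57

$8084.57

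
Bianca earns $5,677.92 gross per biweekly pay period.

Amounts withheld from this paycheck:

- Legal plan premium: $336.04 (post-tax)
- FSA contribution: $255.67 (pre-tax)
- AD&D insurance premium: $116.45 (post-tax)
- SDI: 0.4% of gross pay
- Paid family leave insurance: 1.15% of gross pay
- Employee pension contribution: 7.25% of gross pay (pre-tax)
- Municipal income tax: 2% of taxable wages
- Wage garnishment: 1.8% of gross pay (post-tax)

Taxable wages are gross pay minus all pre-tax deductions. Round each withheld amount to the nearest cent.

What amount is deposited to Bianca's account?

$4,267.69

Employee pension contribution: $5,677.92 × 0.0725 = $411.65
FSA contribution: $255.67
Pre-tax total = $411.65 + $255.67 = $667.32
Taxable wages = $5,677.92 − $667.32 = $5,010.60
Municipal income tax: $5,010.60 × 0.02 = $100.21
Paid family leave insurance: $5,677.92 × 0.0115 = $65.30
SDI: $5,677.92 × 0.004 = $22.71
Legal plan premium: $336.04
Wage garnishment: $5,677.92 × 0.018 = $102.20
AD&D insurance premium: $116.45
Total deductions = $411.65 + $255.67 + $100.21 + $65.30 + $22.71 + $336.04 + $102.20 + $116.45 = $1,410.23
Net pay = $5,677.92 − $1,410.23 = $4,267.69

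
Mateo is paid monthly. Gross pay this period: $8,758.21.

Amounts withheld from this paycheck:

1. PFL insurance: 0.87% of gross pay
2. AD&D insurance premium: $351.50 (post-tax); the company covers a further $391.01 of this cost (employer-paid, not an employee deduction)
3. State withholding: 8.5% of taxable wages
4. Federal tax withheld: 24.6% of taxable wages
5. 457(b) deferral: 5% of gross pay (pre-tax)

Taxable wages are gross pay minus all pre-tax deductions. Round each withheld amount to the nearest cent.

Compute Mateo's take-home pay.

457(b) deferral: $8,758.21 × 0.05 = $437.91
Taxable wages = $8,758.21 − $437.91 = $8,320.30
State withholding: $8,320.30 × 0.085 = $707.23
Federal tax withheld: $8,320.30 × 0.246 = $2,046.79
PFL insurance: $8,758.21 × 0.0087 = $76.20
AD&D insurance premium: $351.50
(Employer's $391.01 toward AD&D insurance premium is not withheld from the employee.)
Total deductions = $437.91 + $707.23 + $2,046.79 + $76.20 + $351.50 = $3,619.63
Net pay = $8,758.21 − $3,619.63 = $5,138.58

$5,138.58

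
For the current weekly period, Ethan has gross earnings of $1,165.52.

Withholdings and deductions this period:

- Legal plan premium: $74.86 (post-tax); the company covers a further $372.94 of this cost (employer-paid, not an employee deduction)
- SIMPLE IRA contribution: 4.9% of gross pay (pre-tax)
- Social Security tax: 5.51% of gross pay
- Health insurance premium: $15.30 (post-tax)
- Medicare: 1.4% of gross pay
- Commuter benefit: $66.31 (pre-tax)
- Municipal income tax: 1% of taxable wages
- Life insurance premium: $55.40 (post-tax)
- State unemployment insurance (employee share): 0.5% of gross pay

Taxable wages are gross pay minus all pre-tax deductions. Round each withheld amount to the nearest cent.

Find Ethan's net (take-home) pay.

Commuter benefit: $66.31
SIMPLE IRA contribution: $1,165.52 × 0.049 = $57.11
Pre-tax total = $66.31 + $57.11 = $123.42
Taxable wages = $1,165.52 − $123.42 = $1,042.10
Municipal income tax: $1,042.10 × 0.01 = $10.42
Medicare: $1,165.52 × 0.014 = $16.32
State unemployment insurance (employee share): $1,165.52 × 0.005 = $5.83
Social Security tax: $1,165.52 × 0.0551 = $64.22
Life insurance premium: $55.40
Legal plan premium: $74.86
Health insurance premium: $15.30
(Employer's $372.94 toward legal plan premium is not withheld from the employee.)
Total deductions = $66.31 + $57.11 + $10.42 + $16.32 + $5.83 + $64.22 + $55.40 + $74.86 + $15.30 = $365.77
Net pay = $1,165.52 − $365.77 = $799.75

$799.75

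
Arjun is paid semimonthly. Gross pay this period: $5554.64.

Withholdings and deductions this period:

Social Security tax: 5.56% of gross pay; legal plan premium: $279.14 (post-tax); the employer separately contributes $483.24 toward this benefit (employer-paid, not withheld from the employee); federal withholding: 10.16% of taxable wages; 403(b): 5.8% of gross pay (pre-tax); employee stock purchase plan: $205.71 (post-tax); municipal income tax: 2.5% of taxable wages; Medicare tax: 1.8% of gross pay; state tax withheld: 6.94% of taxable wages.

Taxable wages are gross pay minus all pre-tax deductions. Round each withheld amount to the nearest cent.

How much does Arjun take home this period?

403(b): $5554.64 × 0.058 = $322.17
Taxable wages = $5554.64 − $322.17 = $5232.47
Federal withholding: $5232.47 × 0.1016 = $531.62
State tax withheld: $5232.47 × 0.0694 = $363.13
Municipal income tax: $5232.47 × 0.025 = $130.81
Medicare tax: $5554.64 × 0.018 = $99.98
Social Security tax: $5554.64 × 0.0556 = $308.84
Legal plan premium: $279.14
Employee stock purchase plan: $205.71
(Employer's $483.24 toward legal plan premium is not withheld from the employee.)
Total deductions = $322.17 + $531.62 + $363.13 + $130.81 + $99.98 + $308.84 + $279.14 + $205.71 = $2241.40
Net pay = $5554.64 − $2241.40 = $3313.24

$3313.24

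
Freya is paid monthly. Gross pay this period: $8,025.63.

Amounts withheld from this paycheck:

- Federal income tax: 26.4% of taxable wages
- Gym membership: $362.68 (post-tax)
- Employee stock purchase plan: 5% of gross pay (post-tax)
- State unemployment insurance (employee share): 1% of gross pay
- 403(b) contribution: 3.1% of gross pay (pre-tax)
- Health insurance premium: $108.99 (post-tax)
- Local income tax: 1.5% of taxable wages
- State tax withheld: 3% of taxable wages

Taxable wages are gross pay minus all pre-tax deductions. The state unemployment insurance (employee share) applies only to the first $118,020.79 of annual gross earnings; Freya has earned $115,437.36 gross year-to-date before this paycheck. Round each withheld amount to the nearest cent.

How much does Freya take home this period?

403(b) contribution: $8,025.63 × 0.031 = $248.79
Taxable wages = $8,025.63 − $248.79 = $7,776.84
Local income tax: $7,776.84 × 0.015 = $116.65
Federal income tax: $7,776.84 × 0.264 = $2,053.09
State tax withheld: $7,776.84 × 0.03 = $233.31
State unemployment insurance (employee share): only $118,020.79 − $115,437.36 = $2,583.43 of this check is subject → $2,583.43 × 0.01 = $25.83
Health insurance premium: $108.99
Gym membership: $362.68
Employee stock purchase plan: $8,025.63 × 0.05 = $401.28
Total deductions = $248.79 + $116.65 + $2,053.09 + $233.31 + $25.83 + $108.99 + $362.68 + $401.28 = $3,550.62
Net pay = $8,025.63 − $3,550.62 = $4,475.01

$4,475.01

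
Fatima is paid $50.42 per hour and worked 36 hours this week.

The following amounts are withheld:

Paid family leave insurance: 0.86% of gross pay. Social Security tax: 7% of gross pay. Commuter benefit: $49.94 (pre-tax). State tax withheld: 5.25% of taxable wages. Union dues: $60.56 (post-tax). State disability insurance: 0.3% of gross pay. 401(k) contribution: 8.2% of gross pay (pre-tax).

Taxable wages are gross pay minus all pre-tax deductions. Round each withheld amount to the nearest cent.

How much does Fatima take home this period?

$1322.80

Gross pay: 36 × $50.42 = $1815.12
Commuter benefit: $49.94
401(k) contribution: $1815.12 × 0.082 = $148.84
Pre-tax total = $49.94 + $148.84 = $198.78
Taxable wages = $1815.12 − $198.78 = $1616.34
State tax withheld: $1616.34 × 0.0525 = $84.86
Paid family leave insurance: $1815.12 × 0.0086 = $15.61
Social Security tax: $1815.12 × 0.07 = $127.06
State disability insurance: $1815.12 × 0.003 = $5.45
Union dues: $60.56
Total deductions = $49.94 + $148.84 + $84.86 + $15.61 + $127.06 + $5.45 + $60.56 = $492.32
Net pay = $1815.12 − $492.32 = $1322.80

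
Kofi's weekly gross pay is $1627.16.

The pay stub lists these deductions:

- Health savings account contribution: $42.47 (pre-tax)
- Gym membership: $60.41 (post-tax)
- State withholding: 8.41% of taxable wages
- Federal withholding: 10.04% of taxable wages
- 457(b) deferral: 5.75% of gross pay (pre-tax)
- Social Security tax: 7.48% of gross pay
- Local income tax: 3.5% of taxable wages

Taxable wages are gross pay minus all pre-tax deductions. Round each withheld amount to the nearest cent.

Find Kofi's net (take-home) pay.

Health savings account contribution: $42.47
457(b) deferral: $1627.16 × 0.0575 = $93.56
Pre-tax total = $42.47 + $93.56 = $136.03
Taxable wages = $1627.16 − $136.03 = $1491.13
State withholding: $1491.13 × 0.0841 = $125.40
Local income tax: $1491.13 × 0.035 = $52.19
Federal withholding: $1491.13 × 0.1004 = $149.71
Social Security tax: $1627.16 × 0.0748 = $121.71
Gym membership: $60.41
Total deductions = $42.47 + $93.56 + $125.40 + $52.19 + $149.71 + $121.71 + $60.41 = $645.45
Net pay = $1627.16 − $645.45 = $981.71

$981.71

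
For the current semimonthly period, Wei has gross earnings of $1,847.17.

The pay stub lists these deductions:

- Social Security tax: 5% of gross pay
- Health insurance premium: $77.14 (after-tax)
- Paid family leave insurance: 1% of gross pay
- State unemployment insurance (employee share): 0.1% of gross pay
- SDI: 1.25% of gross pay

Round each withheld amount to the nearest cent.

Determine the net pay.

SDI: $1,847.17 × 0.0125 = $23.09
Paid family leave insurance: $1,847.17 × 0.01 = $18.47
Social Security tax: $1,847.17 × 0.05 = $92.36
State unemployment insurance (employee share): $1,847.17 × 0.001 = $1.85
Health insurance premium: $77.14
Total deductions = $23.09 + $18.47 + $92.36 + $1.85 + $77.14 = $212.91
Net pay = $1,847.17 − $212.91 = $1,634.26

$1,634.26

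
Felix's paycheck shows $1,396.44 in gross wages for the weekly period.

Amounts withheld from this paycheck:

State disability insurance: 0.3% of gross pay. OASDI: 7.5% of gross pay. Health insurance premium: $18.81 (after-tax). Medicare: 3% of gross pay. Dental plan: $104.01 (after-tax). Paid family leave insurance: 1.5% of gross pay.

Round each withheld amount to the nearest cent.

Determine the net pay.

$1,101.86

State disability insurance: $1,396.44 × 0.003 = $4.19
Medicare: $1,396.44 × 0.03 = $41.89
OASDI: $1,396.44 × 0.075 = $104.73
Paid family leave insurance: $1,396.44 × 0.015 = $20.95
Health insurance premium: $18.81
Dental plan: $104.01
Total deductions = $4.19 + $41.89 + $104.73 + $20.95 + $18.81 + $104.01 = $294.58
Net pay = $1,396.44 − $294.58 = $1,101.86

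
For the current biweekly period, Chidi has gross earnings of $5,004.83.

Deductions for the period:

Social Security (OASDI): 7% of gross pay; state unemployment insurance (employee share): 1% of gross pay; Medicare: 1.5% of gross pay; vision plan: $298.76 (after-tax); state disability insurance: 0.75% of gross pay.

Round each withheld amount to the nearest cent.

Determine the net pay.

State unemployment insurance (employee share): $5,004.83 × 0.01 = $50.05
Medicare: $5,004.83 × 0.015 = $75.07
Social Security (OASDI): $5,004.83 × 0.07 = $350.34
State disability insurance: $5,004.83 × 0.0075 = $37.54
Vision plan: $298.76
Total deductions = $50.05 + $75.07 + $350.34 + $37.54 + $298.76 = $811.76
Net pay = $5,004.83 − $811.76 = $4,193.07

$4,193.07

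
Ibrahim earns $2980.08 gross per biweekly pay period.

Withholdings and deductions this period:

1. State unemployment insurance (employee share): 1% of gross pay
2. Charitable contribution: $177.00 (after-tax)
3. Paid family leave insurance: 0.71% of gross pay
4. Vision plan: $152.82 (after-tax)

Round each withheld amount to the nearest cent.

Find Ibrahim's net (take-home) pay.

$2599.30

State unemployment insurance (employee share): $2980.08 × 0.01 = $29.80
Paid family leave insurance: $2980.08 × 0.0071 = $21.16
Charitable contribution: $177.00
Vision plan: $152.82
Total deductions = $29.80 + $21.16 + $177.00 + $152.82 = $380.78
Net pay = $2980.08 − $380.78 = $2599.30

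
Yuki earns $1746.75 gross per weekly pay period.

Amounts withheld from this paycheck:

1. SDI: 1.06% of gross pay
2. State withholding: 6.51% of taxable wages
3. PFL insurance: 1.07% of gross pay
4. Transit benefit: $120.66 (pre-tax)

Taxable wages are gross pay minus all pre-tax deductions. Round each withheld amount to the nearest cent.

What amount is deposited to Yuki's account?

Transit benefit: $120.66
Taxable wages = $1746.75 − $120.66 = $1626.09
State withholding: $1626.09 × 0.0651 = $105.86
SDI: $1746.75 × 0.0106 = $18.52
PFL insurance: $1746.75 × 0.0107 = $18.69
Total deductions = $120.66 + $105.86 + $18.52 + $18.69 = $263.73
Net pay = $1746.75 − $263.73 = $1483.02

$1483.02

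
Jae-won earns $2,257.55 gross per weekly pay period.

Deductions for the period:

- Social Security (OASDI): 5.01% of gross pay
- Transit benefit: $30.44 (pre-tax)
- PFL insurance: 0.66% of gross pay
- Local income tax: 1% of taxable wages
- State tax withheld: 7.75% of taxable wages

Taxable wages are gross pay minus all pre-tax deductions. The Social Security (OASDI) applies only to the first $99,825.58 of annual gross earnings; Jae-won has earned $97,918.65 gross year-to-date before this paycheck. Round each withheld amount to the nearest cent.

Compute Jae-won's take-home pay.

Transit benefit: $30.44
Taxable wages = $2,257.55 − $30.44 = $2,227.11
State tax withheld: $2,227.11 × 0.0775 = $172.60
Local income tax: $2,227.11 × 0.01 = $22.27
Social Security (OASDI): only $99,825.58 − $97,918.65 = $1,906.93 of this check is subject → $1,906.93 × 0.0501 = $95.54
PFL insurance: $2,257.55 × 0.0066 = $14.90
Total deductions = $30.44 + $172.60 + $22.27 + $95.54 + $14.90 = $335.75
Net pay = $2,257.55 − $335.75 = $1,921.80

$1,921.80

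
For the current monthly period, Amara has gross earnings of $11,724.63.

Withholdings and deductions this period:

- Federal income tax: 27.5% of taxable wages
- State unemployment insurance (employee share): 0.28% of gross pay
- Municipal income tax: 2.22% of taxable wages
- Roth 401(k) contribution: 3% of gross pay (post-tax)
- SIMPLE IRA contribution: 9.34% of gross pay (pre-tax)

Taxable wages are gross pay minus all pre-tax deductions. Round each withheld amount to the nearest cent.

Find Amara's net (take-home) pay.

$7,085.87

SIMPLE IRA contribution: $11,724.63 × 0.0934 = $1,095.08
Taxable wages = $11,724.63 − $1,095.08 = $10,629.55
Municipal income tax: $10,629.55 × 0.0222 = $235.98
Federal income tax: $10,629.55 × 0.275 = $2,923.13
State unemployment insurance (employee share): $11,724.63 × 0.0028 = $32.83
Roth 401(k) contribution: $11,724.63 × 0.03 = $351.74
Total deductions = $1,095.08 + $235.98 + $2,923.13 + $32.83 + $351.74 = $4,638.76
Net pay = $11,724.63 − $4,638.76 = $7,085.87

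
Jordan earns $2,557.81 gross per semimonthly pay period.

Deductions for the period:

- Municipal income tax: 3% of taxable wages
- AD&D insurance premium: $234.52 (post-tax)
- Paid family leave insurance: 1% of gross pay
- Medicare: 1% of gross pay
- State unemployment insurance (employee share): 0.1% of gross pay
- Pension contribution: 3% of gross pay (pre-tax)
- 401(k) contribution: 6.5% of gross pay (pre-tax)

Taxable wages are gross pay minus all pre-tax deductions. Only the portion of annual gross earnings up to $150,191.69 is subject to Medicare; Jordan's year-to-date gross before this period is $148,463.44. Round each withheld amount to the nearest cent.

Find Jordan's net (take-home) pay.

$1,965.44

401(k) contribution: $2,557.81 × 0.065 = $166.26
Pension contribution: $2,557.81 × 0.03 = $76.73
Pre-tax total = $166.26 + $76.73 = $242.99
Taxable wages = $2,557.81 − $242.99 = $2,314.82
Municipal income tax: $2,314.82 × 0.03 = $69.44
Medicare: only $150,191.69 − $148,463.44 = $1,728.25 of this check is subject → $1,728.25 × 0.01 = $17.28
State unemployment insurance (employee share): $2,557.81 × 0.001 = $2.56
Paid family leave insurance: $2,557.81 × 0.01 = $25.58
AD&D insurance premium: $234.52
Total deductions = $166.26 + $76.73 + $69.44 + $17.28 + $2.56 + $25.58 + $234.52 = $592.37
Net pay = $2,557.81 − $592.37 = $1,965.44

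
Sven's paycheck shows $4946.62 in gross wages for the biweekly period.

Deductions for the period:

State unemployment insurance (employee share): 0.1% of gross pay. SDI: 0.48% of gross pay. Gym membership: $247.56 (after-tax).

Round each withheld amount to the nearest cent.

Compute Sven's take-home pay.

$4670.37

SDI: $4946.62 × 0.0048 = $23.74
State unemployment insurance (employee share): $4946.62 × 0.001 = $4.95
Gym membership: $247.56
Total deductions = $23.74 + $4.95 + $247.56 = $276.25
Net pay = $4946.62 − $276.25 = $4670.37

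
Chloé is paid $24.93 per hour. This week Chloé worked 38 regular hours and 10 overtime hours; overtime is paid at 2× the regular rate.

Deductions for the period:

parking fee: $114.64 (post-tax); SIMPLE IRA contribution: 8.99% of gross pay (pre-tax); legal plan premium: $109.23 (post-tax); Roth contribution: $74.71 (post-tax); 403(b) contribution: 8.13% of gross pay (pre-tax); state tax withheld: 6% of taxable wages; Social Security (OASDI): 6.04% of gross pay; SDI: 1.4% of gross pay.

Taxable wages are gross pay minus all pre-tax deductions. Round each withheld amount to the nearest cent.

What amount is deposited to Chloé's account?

$720.35

Regular pay: 38 × $24.93 = $947.34
Overtime pay: 10 × $24.93 × 2 = $498.60
Gross pay = $947.34 + $498.60 = $1,445.94
403(b) contribution: $1,445.94 × 0.0813 = $117.55
SIMPLE IRA contribution: $1,445.94 × 0.0899 = $129.99
Pre-tax total = $117.55 + $129.99 = $247.54
Taxable wages = $1,445.94 − $247.54 = $1,198.40
State tax withheld: $1,198.40 × 0.06 = $71.90
Social Security (OASDI): $1,445.94 × 0.0604 = $87.33
SDI: $1,445.94 × 0.014 = $20.24
Legal plan premium: $109.23
Roth contribution: $74.71
Parking fee: $114.64
Total deductions = $117.55 + $129.99 + $71.90 + $87.33 + $20.24 + $109.23 + $74.71 + $114.64 = $725.59
Net pay = $1,445.94 − $725.59 = $720.35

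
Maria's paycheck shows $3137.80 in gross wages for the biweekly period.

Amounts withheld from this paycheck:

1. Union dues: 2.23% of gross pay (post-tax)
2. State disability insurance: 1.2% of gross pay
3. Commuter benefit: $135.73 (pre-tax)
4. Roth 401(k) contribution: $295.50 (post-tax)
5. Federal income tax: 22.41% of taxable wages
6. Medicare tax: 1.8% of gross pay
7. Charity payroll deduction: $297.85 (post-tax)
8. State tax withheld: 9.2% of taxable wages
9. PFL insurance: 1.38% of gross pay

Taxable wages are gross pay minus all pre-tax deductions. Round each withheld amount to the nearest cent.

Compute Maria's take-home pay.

$1252.37

Commuter benefit: $135.73
Taxable wages = $3137.80 − $135.73 = $3002.07
State tax withheld: $3002.07 × 0.092 = $276.19
Federal income tax: $3002.07 × 0.2241 = $672.76
Medicare tax: $3137.80 × 0.018 = $56.48
State disability insurance: $3137.80 × 0.012 = $37.65
PFL insurance: $3137.80 × 0.0138 = $43.30
Charity payroll deduction: $297.85
Union dues: $3137.80 × 0.0223 = $69.97
Roth 401(k) contribution: $295.50
Total deductions = $135.73 + $276.19 + $672.76 + $56.48 + $37.65 + $43.30 + $297.85 + $69.97 + $295.50 = $1885.43
Net pay = $3137.80 − $1885.43 = $1252.37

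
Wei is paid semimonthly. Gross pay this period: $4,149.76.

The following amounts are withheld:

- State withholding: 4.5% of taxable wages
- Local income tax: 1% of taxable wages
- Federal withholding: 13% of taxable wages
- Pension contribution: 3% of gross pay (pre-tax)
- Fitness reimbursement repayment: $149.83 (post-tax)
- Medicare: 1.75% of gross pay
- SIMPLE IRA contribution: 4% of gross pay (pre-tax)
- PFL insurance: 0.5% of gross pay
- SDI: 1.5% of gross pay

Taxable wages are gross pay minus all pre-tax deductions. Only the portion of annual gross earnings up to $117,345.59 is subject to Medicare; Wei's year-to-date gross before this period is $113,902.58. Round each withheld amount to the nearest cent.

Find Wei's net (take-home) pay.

$2,852.23

Pension contribution: $4,149.76 × 0.03 = $124.49
SIMPLE IRA contribution: $4,149.76 × 0.04 = $165.99
Pre-tax total = $124.49 + $165.99 = $290.48
Taxable wages = $4,149.76 − $290.48 = $3,859.28
Federal withholding: $3,859.28 × 0.13 = $501.71
State withholding: $3,859.28 × 0.045 = $173.67
Local income tax: $3,859.28 × 0.01 = $38.59
Medicare: only $117,345.59 − $113,902.58 = $3,443.01 of this check is subject → $3,443.01 × 0.0175 = $60.25
PFL insurance: $4,149.76 × 0.005 = $20.75
SDI: $4,149.76 × 0.015 = $62.25
Fitness reimbursement repayment: $149.83
Total deductions = $124.49 + $165.99 + $501.71 + $173.67 + $38.59 + $60.25 + $20.75 + $62.25 + $149.83 = $1,297.53
Net pay = $4,149.76 − $1,297.53 = $2,852.23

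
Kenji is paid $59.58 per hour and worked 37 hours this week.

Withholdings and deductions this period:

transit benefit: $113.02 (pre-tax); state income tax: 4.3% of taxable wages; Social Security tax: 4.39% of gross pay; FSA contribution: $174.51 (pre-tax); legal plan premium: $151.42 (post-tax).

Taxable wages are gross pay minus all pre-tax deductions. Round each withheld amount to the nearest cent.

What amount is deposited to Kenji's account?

$1586.30

Gross pay: 37 × $59.58 = $2204.46
Transit benefit: $113.02
FSA contribution: $174.51
Pre-tax total = $113.02 + $174.51 = $287.53
Taxable wages = $2204.46 − $287.53 = $1916.93
State income tax: $1916.93 × 0.043 = $82.43
Social Security tax: $2204.46 × 0.0439 = $96.78
Legal plan premium: $151.42
Total deductions = $113.02 + $174.51 + $82.43 + $96.78 + $151.42 = $618.16
Net pay = $2204.46 − $618.16 = $1586.30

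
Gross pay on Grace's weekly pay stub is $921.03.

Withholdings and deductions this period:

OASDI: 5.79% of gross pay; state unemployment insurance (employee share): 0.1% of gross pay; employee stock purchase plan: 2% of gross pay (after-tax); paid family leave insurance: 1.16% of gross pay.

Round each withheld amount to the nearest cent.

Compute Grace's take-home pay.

$837.68

OASDI: $921.03 × 0.0579 = $53.33
State unemployment insurance (employee share): $921.03 × 0.001 = $0.92
Paid family leave insurance: $921.03 × 0.0116 = $10.68
Employee stock purchase plan: $921.03 × 0.02 = $18.42
Total deductions = $53.33 + $0.92 + $10.68 + $18.42 = $83.35
Net pay = $921.03 − $83.35 = $837.68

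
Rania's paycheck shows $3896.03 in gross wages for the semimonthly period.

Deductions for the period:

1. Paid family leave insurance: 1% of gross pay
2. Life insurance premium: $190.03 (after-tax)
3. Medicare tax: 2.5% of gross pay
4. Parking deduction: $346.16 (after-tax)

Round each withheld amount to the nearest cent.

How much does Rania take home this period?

$3223.48

Paid family leave insurance: $3896.03 × 0.01 = $38.96
Medicare tax: $3896.03 × 0.025 = $97.40
Life insurance premium: $190.03
Parking deduction: $346.16
Total deductions = $38.96 + $97.40 + $190.03 + $346.16 = $672.55
Net pay = $3896.03 − $672.55 = $3223.48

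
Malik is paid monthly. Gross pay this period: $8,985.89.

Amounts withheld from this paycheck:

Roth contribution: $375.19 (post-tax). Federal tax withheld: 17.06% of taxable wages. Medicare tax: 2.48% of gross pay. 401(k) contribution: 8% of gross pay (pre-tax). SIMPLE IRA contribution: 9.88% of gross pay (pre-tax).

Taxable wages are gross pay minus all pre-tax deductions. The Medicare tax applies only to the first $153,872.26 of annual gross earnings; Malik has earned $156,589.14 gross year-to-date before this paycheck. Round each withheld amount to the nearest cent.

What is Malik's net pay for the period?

SIMPLE IRA contribution: $8,985.89 × 0.0988 = $887.81
401(k) contribution: $8,985.89 × 0.08 = $718.87
Pre-tax total = $887.81 + $718.87 = $1,606.68
Taxable wages = $8,985.89 − $1,606.68 = $7,379.21
Federal tax withheld: $7,379.21 × 0.1706 = $1,258.89
Medicare tax: annual cap $153,872.26 already reached (YTD $156,589.14), so $0.00
Roth contribution: $375.19
Total deductions = $887.81 + $718.87 + $1,258.89 + $0.00 + $375.19 = $3,240.76
Net pay = $8,985.89 − $3,240.76 = $5,745.13

$5,745.13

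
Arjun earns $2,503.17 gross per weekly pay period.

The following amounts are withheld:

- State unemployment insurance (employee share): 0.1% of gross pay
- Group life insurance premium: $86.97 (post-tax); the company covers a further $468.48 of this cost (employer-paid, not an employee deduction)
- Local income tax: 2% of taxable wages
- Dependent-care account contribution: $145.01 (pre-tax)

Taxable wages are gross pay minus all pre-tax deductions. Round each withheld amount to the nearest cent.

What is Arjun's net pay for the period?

Dependent-care account contribution: $145.01
Taxable wages = $2,503.17 − $145.01 = $2,358.16
Local income tax: $2,358.16 × 0.02 = $47.16
State unemployment insurance (employee share): $2,503.17 × 0.001 = $2.50
Group life insurance premium: $86.97
(Employer's $468.48 toward group life insurance premium is not withheld from the employee.)
Total deductions = $145.01 + $47.16 + $2.50 + $86.97 = $281.64
Net pay = $2,503.17 − $281.64 = $2,221.53

$2,221.53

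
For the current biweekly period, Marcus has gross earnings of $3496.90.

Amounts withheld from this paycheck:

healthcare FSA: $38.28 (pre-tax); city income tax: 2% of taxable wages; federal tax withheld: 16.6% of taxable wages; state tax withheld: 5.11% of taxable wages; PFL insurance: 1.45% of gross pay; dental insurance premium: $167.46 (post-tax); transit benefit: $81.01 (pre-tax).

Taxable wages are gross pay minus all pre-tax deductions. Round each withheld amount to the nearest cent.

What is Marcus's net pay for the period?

$2358.61

Healthcare FSA: $38.28
Transit benefit: $81.01
Pre-tax total = $38.28 + $81.01 = $119.29
Taxable wages = $3496.90 − $119.29 = $3377.61
City income tax: $3377.61 × 0.02 = $67.55
Federal tax withheld: $3377.61 × 0.166 = $560.68
State tax withheld: $3377.61 × 0.0511 = $172.60
PFL insurance: $3496.90 × 0.0145 = $50.71
Dental insurance premium: $167.46
Total deductions = $38.28 + $81.01 + $67.55 + $560.68 + $172.60 + $50.71 + $167.46 = $1138.29
Net pay = $3496.90 − $1138.29 = $2358.61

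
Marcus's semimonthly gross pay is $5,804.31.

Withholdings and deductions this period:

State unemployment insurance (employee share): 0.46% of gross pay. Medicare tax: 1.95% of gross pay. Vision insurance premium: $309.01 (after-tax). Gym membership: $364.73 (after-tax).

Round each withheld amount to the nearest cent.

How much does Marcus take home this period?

$4,990.69

State unemployment insurance (employee share): $5,804.31 × 0.0046 = $26.70
Medicare tax: $5,804.31 × 0.0195 = $113.18
Gym membership: $364.73
Vision insurance premium: $309.01
Total deductions = $26.70 + $113.18 + $364.73 + $309.01 = $813.62
Net pay = $5,804.31 − $813.62 = $4,990.69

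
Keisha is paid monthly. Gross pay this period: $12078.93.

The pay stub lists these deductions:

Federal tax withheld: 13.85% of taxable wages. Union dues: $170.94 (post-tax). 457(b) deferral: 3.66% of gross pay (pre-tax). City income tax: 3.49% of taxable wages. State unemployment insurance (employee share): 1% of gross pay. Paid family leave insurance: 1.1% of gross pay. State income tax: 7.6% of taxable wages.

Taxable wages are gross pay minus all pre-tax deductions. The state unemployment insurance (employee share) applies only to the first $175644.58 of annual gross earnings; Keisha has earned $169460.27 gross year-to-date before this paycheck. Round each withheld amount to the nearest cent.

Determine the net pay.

457(b) deferral: $12078.93 × 0.0366 = $442.09
Taxable wages = $12078.93 − $442.09 = $11636.84
City income tax: $11636.84 × 0.0349 = $406.13
Federal tax withheld: $11636.84 × 0.1385 = $1611.70
State income tax: $11636.84 × 0.076 = $884.40
State unemployment insurance (employee share): only $175644.58 − $169460.27 = $6184.31 of this check is subject → $6184.31 × 0.01 = $61.84
Paid family leave insurance: $12078.93 × 0.011 = $132.87
Union dues: $170.94
Total deductions = $442.09 + $406.13 + $1611.70 + $884.40 + $61.84 + $132.87 + $170.94 = $3709.97
Net pay = $12078.93 − $3709.97 = $8368.96

$8368.96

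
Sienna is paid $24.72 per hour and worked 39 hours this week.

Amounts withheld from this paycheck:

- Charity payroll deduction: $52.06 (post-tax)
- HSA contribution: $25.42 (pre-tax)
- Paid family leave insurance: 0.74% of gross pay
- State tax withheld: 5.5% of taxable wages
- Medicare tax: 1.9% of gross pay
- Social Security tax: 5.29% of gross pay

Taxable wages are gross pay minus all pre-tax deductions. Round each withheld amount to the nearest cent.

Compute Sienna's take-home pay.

Gross pay: 39 × $24.72 = $964.08
HSA contribution: $25.42
Taxable wages = $964.08 − $25.42 = $938.66
State tax withheld: $938.66 × 0.055 = $51.63
Social Security tax: $964.08 × 0.0529 = $51.00
Paid family leave insurance: $964.08 × 0.0074 = $7.13
Medicare tax: $964.08 × 0.019 = $18.32
Charity payroll deduction: $52.06
Total deductions = $25.42 + $51.63 + $51.00 + $7.13 + $18.32 + $52.06 = $205.56
Net pay = $964.08 − $205.56 = $758.52

$758.52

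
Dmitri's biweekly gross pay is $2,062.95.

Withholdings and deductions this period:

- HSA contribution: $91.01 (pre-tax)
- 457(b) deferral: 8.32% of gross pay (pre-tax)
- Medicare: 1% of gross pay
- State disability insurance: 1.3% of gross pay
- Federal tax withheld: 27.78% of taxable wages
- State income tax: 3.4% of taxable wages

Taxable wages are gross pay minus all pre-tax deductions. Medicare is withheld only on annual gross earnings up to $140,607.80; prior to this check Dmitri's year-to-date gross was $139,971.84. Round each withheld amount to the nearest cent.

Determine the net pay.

$1,205.79

457(b) deferral: $2,062.95 × 0.0832 = $171.64
HSA contribution: $91.01
Pre-tax total = $171.64 + $91.01 = $262.65
Taxable wages = $2,062.95 − $262.65 = $1,800.30
State income tax: $1,800.30 × 0.034 = $61.21
Federal tax withheld: $1,800.30 × 0.2778 = $500.12
State disability insurance: $2,062.95 × 0.013 = $26.82
Medicare: only $140,607.80 − $139,971.84 = $635.96 of this check is subject → $635.96 × 0.01 = $6.36
Total deductions = $171.64 + $91.01 + $61.21 + $500.12 + $26.82 + $6.36 = $857.16
Net pay = $2,062.95 − $857.16 = $1,205.79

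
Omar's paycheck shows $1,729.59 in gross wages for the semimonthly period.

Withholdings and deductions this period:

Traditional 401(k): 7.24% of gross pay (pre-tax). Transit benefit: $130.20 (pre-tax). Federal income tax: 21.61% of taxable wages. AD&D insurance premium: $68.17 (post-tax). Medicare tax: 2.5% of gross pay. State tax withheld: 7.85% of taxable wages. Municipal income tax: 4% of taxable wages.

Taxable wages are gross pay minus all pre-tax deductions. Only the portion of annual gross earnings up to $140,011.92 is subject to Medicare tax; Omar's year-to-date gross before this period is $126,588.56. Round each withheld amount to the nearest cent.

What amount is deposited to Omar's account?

$869.50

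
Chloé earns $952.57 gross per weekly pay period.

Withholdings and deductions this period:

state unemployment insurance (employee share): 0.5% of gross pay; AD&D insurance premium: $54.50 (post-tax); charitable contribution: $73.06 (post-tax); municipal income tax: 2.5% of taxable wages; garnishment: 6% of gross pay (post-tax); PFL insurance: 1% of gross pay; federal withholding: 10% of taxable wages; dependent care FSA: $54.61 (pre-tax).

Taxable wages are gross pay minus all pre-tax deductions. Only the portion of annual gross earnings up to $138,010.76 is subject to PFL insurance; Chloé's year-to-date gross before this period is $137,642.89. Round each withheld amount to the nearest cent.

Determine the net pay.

Dependent care FSA: $54.61
Taxable wages = $952.57 − $54.61 = $897.96
Federal withholding: $897.96 × 0.1 = $89.80
Municipal income tax: $897.96 × 0.025 = $22.45
PFL insurance: only $138,010.76 − $137,642.89 = $367.87 of this check is subject → $367.87 × 0.01 = $3.68
State unemployment insurance (employee share): $952.57 × 0.005 = $4.76
Charitable contribution: $73.06
Garnishment: $952.57 × 0.06 = $57.15
AD&D insurance premium: $54.50
Total deductions = $54.61 + $89.80 + $22.45 + $3.68 + $4.76 + $73.06 + $57.15 + $54.50 = $360.01
Net pay = $952.57 − $360.01 = $592.56

$592.56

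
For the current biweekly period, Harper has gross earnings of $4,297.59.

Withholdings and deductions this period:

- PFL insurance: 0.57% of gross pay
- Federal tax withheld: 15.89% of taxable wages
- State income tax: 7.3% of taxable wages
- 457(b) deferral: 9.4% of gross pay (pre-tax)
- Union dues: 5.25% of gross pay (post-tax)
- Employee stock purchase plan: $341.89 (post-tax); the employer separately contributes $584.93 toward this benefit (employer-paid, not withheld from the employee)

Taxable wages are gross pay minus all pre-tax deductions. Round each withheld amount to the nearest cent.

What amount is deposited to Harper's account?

457(b) deferral: $4,297.59 × 0.094 = $403.97
Taxable wages = $4,297.59 − $403.97 = $3,893.62
State income tax: $3,893.62 × 0.073 = $284.23
Federal tax withheld: $3,893.62 × 0.1589 = $618.70
PFL insurance: $4,297.59 × 0.0057 = $24.50
Employee stock purchase plan: $341.89
Union dues: $4,297.59 × 0.0525 = $225.62
(Employer's $584.93 toward employee stock purchase plan is not withheld from the employee.)
Total deductions = $403.97 + $284.23 + $618.70 + $24.50 + $341.89 + $225.62 = $1,898.91
Net pay = $4,297.59 − $1,898.91 = $2,398.68

$2,398.68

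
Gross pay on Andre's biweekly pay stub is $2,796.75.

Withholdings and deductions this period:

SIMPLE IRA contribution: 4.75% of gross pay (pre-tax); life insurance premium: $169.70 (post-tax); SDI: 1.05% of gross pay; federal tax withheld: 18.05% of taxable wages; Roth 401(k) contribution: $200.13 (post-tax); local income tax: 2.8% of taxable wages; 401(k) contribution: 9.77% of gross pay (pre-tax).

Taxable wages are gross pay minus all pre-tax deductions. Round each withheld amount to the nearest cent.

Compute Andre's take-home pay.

$1,493.01

SIMPLE IRA contribution: $2,796.75 × 0.0475 = $132.85
401(k) contribution: $2,796.75 × 0.0977 = $273.24
Pre-tax total = $132.85 + $273.24 = $406.09
Taxable wages = $2,796.75 − $406.09 = $2,390.66
Local income tax: $2,390.66 × 0.028 = $66.94
Federal tax withheld: $2,390.66 × 0.1805 = $431.51
SDI: $2,796.75 × 0.0105 = $29.37
Life insurance premium: $169.70
Roth 401(k) contribution: $200.13
Total deductions = $132.85 + $273.24 + $66.94 + $431.51 + $29.37 + $169.70 + $200.13 = $1,303.74
Net pay = $2,796.75 − $1,303.74 = $1,493.01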